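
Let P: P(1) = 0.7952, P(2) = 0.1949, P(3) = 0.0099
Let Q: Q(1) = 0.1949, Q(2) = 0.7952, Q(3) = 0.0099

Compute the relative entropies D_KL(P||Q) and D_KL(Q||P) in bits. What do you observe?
D_KL(P||Q) = 1.2178 bits, D_KL(Q||P) = 1.2178 bits. The two directions give the same value here, because Q is a self-inverse relabeling of P; in general KL divergence is asymmetric.

D_KL(P||Q) = Σ P(x) log₂(P(x)/Q(x))

Computing term by term:
  P(1)·log₂(P(1)/Q(1)) = 0.7952·log₂(0.7952/0.1949) = 1.61313
  P(2)·log₂(P(2)/Q(2)) = 0.1949·log₂(0.1949/0.7952) = -0.39537
  P(3)·log₂(P(3)/Q(3)) = 0.0099·log₂(0.0099/0.0099) = 0.00000

D_KL(P||Q) = 1.61313 - 0.39537 + 0.00000 = 1.21776 ≈ 1.2178 bits

D_KL(Q||P) = Σ Q(x) log₂(Q(x)/P(x))

Computing term by term:
  Q(1)·log₂(Q(1)/P(1)) = 0.1949·log₂(0.1949/0.7952) = -0.39537
  Q(2)·log₂(Q(2)/P(2)) = 0.7952·log₂(0.7952/0.1949) = 1.61313
  Q(3)·log₂(Q(3)/P(3)) = 0.0099·log₂(0.0099/0.0099) = 0.00000

D_KL(Q||P) = -0.39537 + 1.61313 + 0.00000 = 1.21776 ≈ 1.2178 bits

These ARE equal here. Q is P with outcomes relabeled (Q(1) = P(2), Q(2) = P(1)) by a relabeling that is its own inverse, so the two sums contain exactly the same terms in a different order. This is a special case — KL divergence is not symmetric in general: D_KL(P||Q) ≠ D_KL(Q||P) for most P, Q.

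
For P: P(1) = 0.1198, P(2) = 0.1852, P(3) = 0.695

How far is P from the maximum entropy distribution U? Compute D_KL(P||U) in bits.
0.4028 bits

U(i) = 1/3 for all i

D_KL(P||U) = Σ P(x) log₂(P(x) / (1/3))
           = Σ P(x) log₂(P(x)) + log₂(3)
           = log₂(3) - H(P)

H(P) = -Σ P(x) log₂(P(x)):
  -P(1)·log₂(P(1)) = -(0.1198)·log₂(0.1198) = 0.36674
  -P(2)·log₂(P(2)) = -(0.1852)·log₂(0.1852) = 0.45056
  -P(3)·log₂(P(3)) = -(0.695)·log₂(0.695) = 0.36482
H(P) = 0.36674 + 0.45056 + 0.36482 = 1.18212 bits

log₂(3) = 1.58496 bits

D_KL(P||U) = 1.58496 - 1.18212 = 0.40284 ≈ 0.4028 bits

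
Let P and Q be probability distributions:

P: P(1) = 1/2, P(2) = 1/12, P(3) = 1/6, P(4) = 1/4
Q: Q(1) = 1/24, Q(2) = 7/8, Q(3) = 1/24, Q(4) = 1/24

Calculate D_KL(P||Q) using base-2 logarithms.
2.4894 bits

D_KL(P||Q) = Σ P(x) log₂(P(x)/Q(x))

Computing term by term:
  P(1)·log₂(P(1)/Q(1)) = (1/2)·log₂((1/2)/(1/24)) = 1.79248
  P(2)·log₂(P(2)/Q(2)) = (1/12)·log₂((1/12)/(7/8)) = -0.28269
  P(3)·log₂(P(3)/Q(3)) = (1/6)·log₂((1/6)/(1/24)) = 0.33333
  P(4)·log₂(P(4)/Q(4)) = (1/4)·log₂((1/4)/(1/24)) = 0.64624

D_KL(P||Q) = 1.79248 - 0.28269 + 0.33333 + 0.64624 = 2.48936 ≈ 2.4894 bits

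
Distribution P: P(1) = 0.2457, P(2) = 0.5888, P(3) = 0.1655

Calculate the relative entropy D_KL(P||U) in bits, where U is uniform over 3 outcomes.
0.2080 bits

U(i) = 1/3 for all i

D_KL(P||U) = Σ P(x) log₂(P(x) / (1/3))
           = Σ P(x) log₂(P(x)) + log₂(3)
           = log₂(3) - H(P)

H(P) = -Σ P(x) log₂(P(x)):
  -P(1)·log₂(P(1)) = -(0.2457)·log₂(0.2457) = 0.49755
  -P(2)·log₂(P(2)) = -(0.5888)·log₂(0.5888) = 0.44993
  -P(3)·log₂(P(3)) = -(0.1655)·log₂(0.1655) = 0.42949
H(P) = 0.49755 + 0.44993 + 0.42949 = 1.37697 bits

log₂(3) = 1.58496 bits

D_KL(P||U) = 1.58496 - 1.37697 = 0.20799 ≈ 0.2080 bits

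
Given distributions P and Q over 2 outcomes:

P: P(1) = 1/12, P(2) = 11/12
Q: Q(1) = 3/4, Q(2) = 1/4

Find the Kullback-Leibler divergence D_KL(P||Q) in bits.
1.4541 bits

D_KL(P||Q) = Σ P(x) log₂(P(x)/Q(x))

Computing term by term:
  P(1)·log₂(P(1)/Q(1)) = (1/12)·log₂((1/12)/(3/4)) = -0.26416
  P(2)·log₂(P(2)/Q(2)) = (11/12)·log₂((11/12)/(1/4)) = 1.71826

D_KL(P||Q) = -0.26416 + 1.71826 = 1.45410 ≈ 1.4541 bits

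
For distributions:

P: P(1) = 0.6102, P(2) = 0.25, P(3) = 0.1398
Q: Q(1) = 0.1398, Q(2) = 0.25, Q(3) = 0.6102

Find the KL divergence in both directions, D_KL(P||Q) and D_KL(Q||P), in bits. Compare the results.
D_KL(P||Q) = 1.0000 bits, D_KL(Q||P) = 1.0000 bits. The two directions give exactly the same value for this pair.

D_KL(P||Q) = Σ P(x) log₂(P(x)/Q(x))

Computing term by term:
  P(1)·log₂(P(1)/Q(1)) = 0.6102·log₂(0.6102/0.1398) = 1.29724
  P(2)·log₂(P(2)/Q(2)) = 0.25·log₂(0.25/0.25) = 0.00000
  P(3)·log₂(P(3)/Q(3)) = 0.1398·log₂(0.1398/0.6102) = -0.29720

D_KL(P||Q) = 1.29724 + 0.00000 - 0.29720 = 1.00004 ≈ 1.0000 bits

D_KL(Q||P) = Σ Q(x) log₂(Q(x)/P(x))

Computing term by term:
  Q(1)·log₂(Q(1)/P(1)) = 0.1398·log₂(0.1398/0.6102) = -0.29720
  Q(2)·log₂(Q(2)/P(2)) = 0.25·log₂(0.25/0.25) = 0.00000
  Q(3)·log₂(Q(3)/P(3)) = 0.6102·log₂(0.6102/0.1398) = 1.29724

D_KL(Q||P) = -0.29720 + 0.00000 + 1.29724 = 1.00004 ≈ 1.0000 bits

These ARE equal here. Q is P with outcomes relabeled (Q(1) = P(3), Q(3) = P(1)) by a relabeling that is its own inverse, so the two sums contain exactly the same terms in a different order. This is a special case — KL divergence is not symmetric in general: D_KL(P||Q) ≠ D_KL(Q||P) for most P, Q.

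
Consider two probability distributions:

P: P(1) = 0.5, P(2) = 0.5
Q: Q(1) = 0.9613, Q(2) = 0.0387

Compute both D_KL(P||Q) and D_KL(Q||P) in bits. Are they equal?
D_KL(P||Q) = 1.3742 bits, D_KL(Q||P) = 0.7637 bits. No, they are not equal.

D_KL(P||Q) = Σ P(x) log₂(P(x)/Q(x))

Computing term by term:
  P(1)·log₂(P(1)/Q(1)) = 0.5·log₂(0.5/0.9613) = -0.47153
  P(2)·log₂(P(2)/Q(2)) = 0.5·log₂(0.5/0.0387) = 1.84576

D_KL(P||Q) = -0.47153 + 1.84576 = 1.37423 ≈ 1.3742 bits

D_KL(Q||P) = Σ Q(x) log₂(Q(x)/P(x))

Computing term by term:
  Q(1)·log₂(Q(1)/P(1)) = 0.9613·log₂(0.9613/0.5) = 0.90656
  Q(2)·log₂(Q(2)/P(2)) = 0.0387·log₂(0.0387/0.5) = -0.14286

D_KL(Q||P) = 0.90656 - 0.14286 = 0.76370 ≈ 0.7637 bits

These are NOT equal (difference: 0.6105 bits). KL divergence is asymmetric: D_KL(P||Q) ≠ D_KL(Q||P) in general.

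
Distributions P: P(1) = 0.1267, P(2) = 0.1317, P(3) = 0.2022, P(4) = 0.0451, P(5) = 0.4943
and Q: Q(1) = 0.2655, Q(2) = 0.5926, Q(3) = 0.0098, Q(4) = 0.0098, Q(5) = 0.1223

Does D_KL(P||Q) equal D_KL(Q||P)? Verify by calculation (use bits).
D_KL(P||Q) = 1.5573 bits, D_KL(Q||P) = 1.2584 bits. No — D_KL(P||Q) ≠ D_KL(Q||P) for this pair.

D_KL(P||Q) = Σ P(x) log₂(P(x)/Q(x))

Computing term by term:
  P(1)·log₂(P(1)/Q(1)) = 0.1267·log₂(0.1267/0.2655) = -0.13523
  P(2)·log₂(P(2)/Q(2)) = 0.1317·log₂(0.1317/0.5926) = -0.28576
  P(3)·log₂(P(3)/Q(3)) = 0.2022·log₂(0.2022/0.0098) = 0.88298
  P(4)·log₂(P(4)/Q(4)) = 0.0451·log₂(0.0451/0.0098) = 0.09932
  P(5)·log₂(P(5)/Q(5)) = 0.4943·log₂(0.4943/0.1223) = 0.99600

D_KL(P||Q) = -0.13523 - 0.28576 + 0.88298 + 0.09932 + 0.99600 = 1.55731 ≈ 1.5573 bits

D_KL(Q||P) = Σ Q(x) log₂(Q(x)/P(x))

Computing term by term:
  Q(1)·log₂(Q(1)/P(1)) = 0.2655·log₂(0.2655/0.1267) = 0.28337
  Q(2)·log₂(Q(2)/P(2)) = 0.5926·log₂(0.5926/0.1317) = 1.28583
  Q(3)·log₂(Q(3)/P(3)) = 0.0098·log₂(0.0098/0.2022) = -0.04280
  Q(4)·log₂(Q(4)/P(4)) = 0.0098·log₂(0.0098/0.0451) = -0.02158
  Q(5)·log₂(Q(5)/P(5)) = 0.1223·log₂(0.1223/0.4943) = -0.24643

D_KL(Q||P) = 0.28337 + 1.28583 - 0.04280 - 0.02158 - 0.24643 = 1.25839 ≈ 1.2584 bits

These are NOT equal (difference: 0.2989 bits). KL divergence is asymmetric: D_KL(P||Q) ≠ D_KL(Q||P) in general.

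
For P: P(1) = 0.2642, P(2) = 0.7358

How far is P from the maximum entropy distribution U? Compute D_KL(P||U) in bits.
0.1670 bits

U(i) = 1/2 for all i

D_KL(P||U) = Σ P(x) log₂(P(x) / (1/2))
           = Σ P(x) log₂(P(x)) + log₂(2)
           = log₂(2) - H(P)

H(P) = -Σ P(x) log₂(P(x)):
  -P(1)·log₂(P(1)) = -(0.2642)·log₂(0.2642) = 0.50734
  -P(2)·log₂(P(2)) = -(0.7358)·log₂(0.7358) = 0.32568
H(P) = 0.50734 + 0.32568 = 0.83302 bits

log₂(2) = 1.00000 bits

D_KL(P||U) = 1.00000 - 0.83302 = 0.16698 ≈ 0.1670 bits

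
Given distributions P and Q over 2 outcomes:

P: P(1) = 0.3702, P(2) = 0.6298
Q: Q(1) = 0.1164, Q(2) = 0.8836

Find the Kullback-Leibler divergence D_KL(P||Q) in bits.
0.3103 bits

D_KL(P||Q) = Σ P(x) log₂(P(x)/Q(x))

Computing term by term:
  P(1)·log₂(P(1)/Q(1)) = 0.3702·log₂(0.3702/0.1164) = 0.61794
  P(2)·log₂(P(2)/Q(2)) = 0.6298·log₂(0.6298/0.8836) = -0.30766

D_KL(P||Q) = 0.61794 - 0.30766 = 0.31028 ≈ 0.3103 bits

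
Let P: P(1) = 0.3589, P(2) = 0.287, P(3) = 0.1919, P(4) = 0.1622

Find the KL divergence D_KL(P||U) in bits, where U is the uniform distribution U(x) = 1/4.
0.0699 bits

U(i) = 1/4 for all i

D_KL(P||U) = Σ P(x) log₂(P(x) / (1/4))
           = Σ P(x) log₂(P(x)) + log₂(4)
           = log₂(4) - H(P)

H(P) = -Σ P(x) log₂(P(x)):
  -P(1)·log₂(P(1)) = -(0.3589)·log₂(0.3589) = 0.53058
  -P(2)·log₂(P(2)) = -(0.287)·log₂(0.287) = 0.51685
  -P(3)·log₂(P(3)) = -(0.1919)·log₂(0.1919) = 0.45702
  -P(4)·log₂(P(4)) = -(0.1622)·log₂(0.1622) = 0.42564
H(P) = 0.53058 + 0.51685 + 0.45702 + 0.42564 = 1.93009 bits

log₂(4) = 2.00000 bits

D_KL(P||U) = 2.00000 - 1.93009 = 0.06991 ≈ 0.0699 bits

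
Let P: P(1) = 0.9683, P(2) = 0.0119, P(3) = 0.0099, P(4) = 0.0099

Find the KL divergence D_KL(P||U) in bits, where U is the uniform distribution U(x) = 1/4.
1.7471 bits

U(i) = 1/4 for all i

D_KL(P||U) = Σ P(x) log₂(P(x) / (1/4))
           = Σ P(x) log₂(P(x)) + log₂(4)
           = log₂(4) - H(P)

H(P) = -Σ P(x) log₂(P(x)):
  -P(1)·log₂(P(1)) = -(0.9683)·log₂(0.9683) = 0.04500
  -P(2)·log₂(P(2)) = -(0.0119)·log₂(0.0119) = 0.07608
  -P(3)·log₂(P(3)) = -(0.0099)·log₂(0.0099) = 0.06592
  -P(4)·log₂(P(4)) = -(0.0099)·log₂(0.0099) = 0.06592
H(P) = 0.04500 + 0.07608 + 0.06592 + 0.06592 = 0.25292 bits

log₂(4) = 2.00000 bits

D_KL(P||U) = 2.00000 - 0.25292 = 1.74708 ≈ 1.7471 bits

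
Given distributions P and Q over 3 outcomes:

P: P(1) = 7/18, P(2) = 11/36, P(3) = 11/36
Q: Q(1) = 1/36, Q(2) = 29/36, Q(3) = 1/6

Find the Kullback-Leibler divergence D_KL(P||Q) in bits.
1.3205 bits

D_KL(P||Q) = Σ P(x) log₂(P(x)/Q(x))

Computing term by term:
  P(1)·log₂(P(1)/Q(1)) = (7/18)·log₂((7/18)/(1/36)) = 1.48064
  P(2)·log₂(P(2)/Q(2)) = (11/36)·log₂((11/36)/(29/36)) = -0.42733
  P(3)·log₂(P(3)/Q(3)) = (11/36)·log₂((11/36)/(1/6)) = 0.26720

D_KL(P||Q) = 1.48064 - 0.42733 + 0.26720 = 1.32051 ≈ 1.3205 bits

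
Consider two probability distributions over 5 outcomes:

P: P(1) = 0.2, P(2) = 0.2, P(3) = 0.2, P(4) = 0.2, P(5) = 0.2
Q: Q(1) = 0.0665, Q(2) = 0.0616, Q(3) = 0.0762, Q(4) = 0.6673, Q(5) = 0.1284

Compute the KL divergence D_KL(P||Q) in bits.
0.7161 bits

D_KL(P||Q) = Σ P(x) log₂(P(x)/Q(x))

Computing term by term:
  P(1)·log₂(P(1)/Q(1)) = 0.2·log₂(0.2/0.0665) = 0.31771
  P(2)·log₂(P(2)/Q(2)) = 0.2·log₂(0.2/0.0616) = 0.33980
  P(3)·log₂(P(3)/Q(3)) = 0.2·log₂(0.2/0.0762) = 0.27843
  P(4)·log₂(P(4)/Q(4)) = 0.2·log₂(0.2/0.6673) = -0.34767
  P(5)·log₂(P(5)/Q(5)) = 0.2·log₂(0.2/0.1284) = 0.12787

D_KL(P||Q) = 0.31771 + 0.33980 + 0.27843 - 0.34767 + 0.12787 = 0.71614 ≈ 0.7161 bits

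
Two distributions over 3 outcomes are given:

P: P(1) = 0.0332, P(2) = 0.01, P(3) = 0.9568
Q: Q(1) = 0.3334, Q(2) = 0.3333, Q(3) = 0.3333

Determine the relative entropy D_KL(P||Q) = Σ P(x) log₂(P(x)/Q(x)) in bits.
1.2946 bits

D_KL(P||Q) = Σ P(x) log₂(P(x)/Q(x))

Computing term by term:
  P(1)·log₂(P(1)/Q(1)) = 0.0332·log₂(0.0332/0.3334) = -0.11049
  P(2)·log₂(P(2)/Q(2)) = 0.01·log₂(0.01/0.3333) = -0.05059
  P(3)·log₂(P(3)/Q(3)) = 0.9568·log₂(0.9568/0.3333) = 1.45567

D_KL(P||Q) = -0.11049 - 0.05059 + 1.45567 = 1.29459 ≈ 1.2946 bits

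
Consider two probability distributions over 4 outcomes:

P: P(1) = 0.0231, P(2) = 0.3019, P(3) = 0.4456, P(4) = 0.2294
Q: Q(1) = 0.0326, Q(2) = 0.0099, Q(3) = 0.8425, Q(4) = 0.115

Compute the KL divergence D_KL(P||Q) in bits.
1.2961 bits

D_KL(P||Q) = Σ P(x) log₂(P(x)/Q(x))

Computing term by term:
  P(1)·log₂(P(1)/Q(1)) = 0.0231·log₂(0.0231/0.0326) = -0.01148
  P(2)·log₂(P(2)/Q(2)) = 0.3019·log₂(0.3019/0.0099) = 1.48852
  P(3)·log₂(P(3)/Q(3)) = 0.4456·log₂(0.4456/0.8425) = -0.40947
  P(4)·log₂(P(4)/Q(4)) = 0.2294·log₂(0.2294/0.115) = 0.22854

D_KL(P||Q) = -0.01148 + 1.48852 - 0.40947 + 0.22854 = 1.29611 ≈ 1.2961 bits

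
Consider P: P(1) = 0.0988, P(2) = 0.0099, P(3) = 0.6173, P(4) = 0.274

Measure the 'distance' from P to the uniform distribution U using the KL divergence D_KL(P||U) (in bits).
0.6628 bits

U(i) = 1/4 for all i

D_KL(P||U) = Σ P(x) log₂(P(x) / (1/4))
           = Σ P(x) log₂(P(x)) + log₂(4)
           = log₂(4) - H(P)

H(P) = -Σ P(x) log₂(P(x)):
  -P(1)·log₂(P(1)) = -(0.0988)·log₂(0.0988) = 0.32993
  -P(2)·log₂(P(2)) = -(0.0099)·log₂(0.0099) = 0.06592
  -P(3)·log₂(P(3)) = -(0.6173)·log₂(0.6173) = 0.42961
  -P(4)·log₂(P(4)) = -(0.274)·log₂(0.274) = 0.51176
H(P) = 0.32993 + 0.06592 + 0.42961 + 0.51176 = 1.33722 bits

log₂(4) = 2.00000 bits

D_KL(P||U) = 2.00000 - 1.33722 = 0.66278 ≈ 0.6628 bits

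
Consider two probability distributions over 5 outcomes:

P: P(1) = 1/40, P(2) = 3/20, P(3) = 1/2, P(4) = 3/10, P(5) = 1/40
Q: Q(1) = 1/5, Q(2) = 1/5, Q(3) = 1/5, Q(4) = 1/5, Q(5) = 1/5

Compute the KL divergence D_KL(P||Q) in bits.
0.6242 bits

D_KL(P||Q) = Σ P(x) log₂(P(x)/Q(x))

Computing term by term:
  P(1)·log₂(P(1)/Q(1)) = (1/40)·log₂((1/40)/(1/5)) = -0.07500
  P(2)·log₂(P(2)/Q(2)) = (3/20)·log₂((3/20)/(1/5)) = -0.06226
  P(3)·log₂(P(3)/Q(3)) = (1/2)·log₂((1/2)/(1/5)) = 0.66096
  P(4)·log₂(P(4)/Q(4)) = (3/10)·log₂((3/10)/(1/5)) = 0.17549
  P(5)·log₂(P(5)/Q(5)) = (1/40)·log₂((1/40)/(1/5)) = -0.07500

D_KL(P||Q) = -0.07500 - 0.06226 + 0.66096 + 0.17549 - 0.07500 = 0.62419 ≈ 0.6242 bits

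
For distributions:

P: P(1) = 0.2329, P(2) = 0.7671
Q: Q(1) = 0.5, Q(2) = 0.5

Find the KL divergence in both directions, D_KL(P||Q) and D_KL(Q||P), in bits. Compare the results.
D_KL(P||Q) = 0.2170 bits, D_KL(Q||P) = 0.2424 bits. D_KL(Q||P) is larger than D_KL(P||Q) by 0.0254 bits; the two directions differ.

D_KL(P||Q) = Σ P(x) log₂(P(x)/Q(x))

Computing term by term:
  P(1)·log₂(P(1)/Q(1)) = 0.2329·log₂(0.2329/0.5) = -0.25671
  P(2)·log₂(P(2)/Q(2)) = 0.7671·log₂(0.7671/0.5) = 0.47367

D_KL(P||Q) = -0.25671 + 0.47367 = 0.21696 ≈ 0.2170 bits

D_KL(Q||P) = Σ Q(x) log₂(Q(x)/P(x))

Computing term by term:
  Q(1)·log₂(Q(1)/P(1)) = 0.5·log₂(0.5/0.2329) = 0.55111
  Q(2)·log₂(Q(2)/P(2)) = 0.5·log₂(0.5/0.7671) = -0.30874

D_KL(Q||P) = 0.55111 - 0.30874 = 0.24237 ≈ 0.2424 bits

These are NOT equal (difference: 0.0254 bits). KL divergence is asymmetric: D_KL(P||Q) ≠ D_KL(Q||P) in general.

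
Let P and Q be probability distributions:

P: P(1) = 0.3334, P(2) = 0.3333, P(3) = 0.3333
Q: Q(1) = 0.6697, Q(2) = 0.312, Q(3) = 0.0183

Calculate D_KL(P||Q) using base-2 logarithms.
1.0918 bits

D_KL(P||Q) = Σ P(x) log₂(P(x)/Q(x))

Computing term by term:
  P(1)·log₂(P(1)/Q(1)) = 0.3334·log₂(0.3334/0.6697) = -0.33549
  P(2)·log₂(P(2)/Q(2)) = 0.3333·log₂(0.3333/0.312) = 0.03176
  P(3)·log₂(P(3)/Q(3)) = 0.3333·log₂(0.3333/0.0183) = 1.39550

D_KL(P||Q) = -0.33549 + 0.03176 + 1.39550 = 1.09177 ≈ 1.0918 bits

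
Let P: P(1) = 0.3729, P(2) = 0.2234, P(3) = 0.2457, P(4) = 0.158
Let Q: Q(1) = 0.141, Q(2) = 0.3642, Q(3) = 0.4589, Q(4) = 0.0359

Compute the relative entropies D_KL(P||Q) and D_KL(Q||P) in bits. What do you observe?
D_KL(P||Q) = 0.4820 bits, D_KL(Q||P) = 0.3958 bits. The two directions give different values (D_KL(P||Q) exceeds D_KL(Q||P) by 0.0862 bits): KL divergence is asymmetric.

D_KL(P||Q) = Σ P(x) log₂(P(x)/Q(x))

Computing term by term:
  P(1)·log₂(P(1)/Q(1)) = 0.3729·log₂(0.3729/0.141) = 0.52321
  P(2)·log₂(P(2)/Q(2)) = 0.2234·log₂(0.2234/0.3642) = -0.15752
  P(3)·log₂(P(3)/Q(3)) = 0.2457·log₂(0.2457/0.4589) = -0.22144
  P(4)·log₂(P(4)/Q(4)) = 0.158·log₂(0.158/0.0359) = 0.33778

D_KL(P||Q) = 0.52321 - 0.15752 - 0.22144 + 0.33778 = 0.48203 ≈ 0.4820 bits

D_KL(Q||P) = Σ Q(x) log₂(Q(x)/P(x))

Computing term by term:
  Q(1)·log₂(Q(1)/P(1)) = 0.141·log₂(0.141/0.3729) = -0.19784
  Q(2)·log₂(Q(2)/P(2)) = 0.3642·log₂(0.3642/0.2234) = 0.25680
  Q(3)·log₂(Q(3)/P(3)) = 0.4589·log₂(0.4589/0.2457) = 0.41360
  Q(4)·log₂(Q(4)/P(4)) = 0.0359·log₂(0.0359/0.158) = -0.07675

D_KL(Q||P) = -0.19784 + 0.25680 + 0.41360 - 0.07675 = 0.39581 ≈ 0.3958 bits

These are NOT equal (difference: 0.0862 bits). KL divergence is asymmetric: D_KL(P||Q) ≠ D_KL(Q||P) in general.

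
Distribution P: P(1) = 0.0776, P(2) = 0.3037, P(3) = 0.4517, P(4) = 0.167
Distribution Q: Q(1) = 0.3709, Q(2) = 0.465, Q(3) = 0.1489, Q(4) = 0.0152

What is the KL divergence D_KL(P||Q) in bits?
0.9388 bits

D_KL(P||Q) = Σ P(x) log₂(P(x)/Q(x))

Computing term by term:
  P(1)·log₂(P(1)/Q(1)) = 0.0776·log₂(0.0776/0.3709) = -0.17514
  P(2)·log₂(P(2)/Q(2)) = 0.3037·log₂(0.3037/0.465) = -0.18665
  P(3)·log₂(P(3)/Q(3)) = 0.4517·log₂(0.4517/0.1489) = 0.72318
  P(4)·log₂(P(4)/Q(4)) = 0.167·log₂(0.167/0.0152) = 0.57744

D_KL(P||Q) = -0.17514 - 0.18665 + 0.72318 + 0.57744 = 0.93883 ≈ 0.9388 bits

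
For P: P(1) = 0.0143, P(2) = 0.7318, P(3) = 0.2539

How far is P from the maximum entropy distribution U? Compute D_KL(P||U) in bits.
0.6655 bits

U(i) = 1/3 for all i

D_KL(P||U) = Σ P(x) log₂(P(x) / (1/3))
           = Σ P(x) log₂(P(x)) + log₂(3)
           = log₂(3) - H(P)

H(P) = -Σ P(x) log₂(P(x)):
  -P(1)·log₂(P(1)) = -(0.0143)·log₂(0.0143) = 0.08763
  -P(2)·log₂(P(2)) = -(0.7318)·log₂(0.7318) = 0.32966
  -P(3)·log₂(P(3)) = -(0.2539)·log₂(0.2539) = 0.50213
H(P) = 0.08763 + 0.32966 + 0.50213 = 0.91942 bits

log₂(3) = 1.58496 bits

D_KL(P||U) = 1.58496 - 0.91942 = 0.66554 ≈ 0.6655 bits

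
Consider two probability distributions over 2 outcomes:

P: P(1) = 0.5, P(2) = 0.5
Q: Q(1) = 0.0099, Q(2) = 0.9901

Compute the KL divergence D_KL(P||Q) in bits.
2.3364 bits

D_KL(P||Q) = Σ P(x) log₂(P(x)/Q(x))

Computing term by term:
  P(1)·log₂(P(1)/Q(1)) = 0.5·log₂(0.5/0.0099) = 2.82918
  P(2)·log₂(P(2)/Q(2)) = 0.5·log₂(0.5/0.9901) = -0.49282

D_KL(P||Q) = 2.82918 - 0.49282 = 2.33636 ≈ 2.3364 bits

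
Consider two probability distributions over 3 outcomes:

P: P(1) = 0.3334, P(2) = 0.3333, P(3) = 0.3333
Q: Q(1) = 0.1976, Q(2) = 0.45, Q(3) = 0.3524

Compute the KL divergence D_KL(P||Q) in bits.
0.0805 bits

D_KL(P||Q) = Σ P(x) log₂(P(x)/Q(x))

Computing term by term:
  P(1)·log₂(P(1)/Q(1)) = 0.3334·log₂(0.3334/0.1976) = 0.25161
  P(2)·log₂(P(2)/Q(2)) = 0.3333·log₂(0.3333/0.45) = -0.14435
  P(3)·log₂(P(3)/Q(3)) = 0.3333·log₂(0.3333/0.3524) = -0.02679

D_KL(P||Q) = 0.25161 - 0.14435 - 0.02679 = 0.08047 ≈ 0.0805 bits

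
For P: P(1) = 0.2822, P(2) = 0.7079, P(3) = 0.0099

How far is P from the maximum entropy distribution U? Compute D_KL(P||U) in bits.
0.6512 bits

U(i) = 1/3 for all i

D_KL(P||U) = Σ P(x) log₂(P(x) / (1/3))
           = Σ P(x) log₂(P(x)) + log₂(3)
           = log₂(3) - H(P)

H(P) = -Σ P(x) log₂(P(x)):
  -P(1)·log₂(P(1)) = -(0.2822)·log₂(0.2822) = 0.51507
  -P(2)·log₂(P(2)) = -(0.7079)·log₂(0.7079) = 0.35280
  -P(3)·log₂(P(3)) = -(0.0099)·log₂(0.0099) = 0.06592
H(P) = 0.51507 + 0.35280 + 0.06592 = 0.93379 bits

log₂(3) = 1.58496 bits

D_KL(P||U) = 1.58496 - 0.93379 = 0.65117 ≈ 0.6512 bits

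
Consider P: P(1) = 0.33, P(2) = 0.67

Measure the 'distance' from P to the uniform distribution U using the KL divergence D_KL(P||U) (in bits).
0.0851 bits

U(i) = 1/2 for all i

D_KL(P||U) = Σ P(x) log₂(P(x) / (1/2))
           = Σ P(x) log₂(P(x)) + log₂(2)
           = log₂(2) - H(P)

H(P) = -Σ P(x) log₂(P(x)):
  -P(1)·log₂(P(1)) = -(0.33)·log₂(0.33) = 0.52782
  -P(2)·log₂(P(2)) = -(0.67)·log₂(0.67) = 0.38710
H(P) = 0.52782 + 0.38710 = 0.91492 bits

log₂(2) = 1.00000 bits

D_KL(P||U) = 1.00000 - 0.91492 = 0.08508 ≈ 0.0851 bits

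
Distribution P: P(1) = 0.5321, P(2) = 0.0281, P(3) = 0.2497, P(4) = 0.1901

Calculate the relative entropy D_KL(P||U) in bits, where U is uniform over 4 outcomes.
0.4157 bits

U(i) = 1/4 for all i

D_KL(P||U) = Σ P(x) log₂(P(x) / (1/4))
           = Σ P(x) log₂(P(x)) + log₂(4)
           = log₂(4) - H(P)

H(P) = -Σ P(x) log₂(P(x)):
  -P(1)·log₂(P(1)) = -(0.5321)·log₂(0.5321) = 0.48433
  -P(2)·log₂(P(2)) = -(0.0281)·log₂(0.0281) = 0.14481
  -P(3)·log₂(P(3)) = -(0.2497)·log₂(0.2497) = 0.49983
  -P(4)·log₂(P(4)) = -(0.1901)·log₂(0.1901) = 0.45532
H(P) = 0.48433 + 0.14481 + 0.49983 + 0.45532 = 1.58429 bits

log₂(4) = 2.00000 bits

D_KL(P||U) = 2.00000 - 1.58429 = 0.41571 ≈ 0.4157 bits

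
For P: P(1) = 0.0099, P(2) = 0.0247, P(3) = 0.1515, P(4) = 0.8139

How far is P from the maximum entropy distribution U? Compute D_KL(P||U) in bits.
1.1479 bits

U(i) = 1/4 for all i

D_KL(P||U) = Σ P(x) log₂(P(x) / (1/4))
           = Σ P(x) log₂(P(x)) + log₂(4)
           = log₂(4) - H(P)

H(P) = -Σ P(x) log₂(P(x)):
  -P(1)·log₂(P(1)) = -(0.0099)·log₂(0.0099) = 0.06592
  -P(2)·log₂(P(2)) = -(0.0247)·log₂(0.0247) = 0.13188
  -P(3)·log₂(P(3)) = -(0.1515)·log₂(0.1515) = 0.41248
  -P(4)·log₂(P(4)) = -(0.8139)·log₂(0.8139) = 0.24179
H(P) = 0.06592 + 0.13188 + 0.41248 + 0.24179 = 0.85207 bits

log₂(4) = 2.00000 bits

D_KL(P||U) = 2.00000 - 0.85207 = 1.14793 ≈ 1.1479 bits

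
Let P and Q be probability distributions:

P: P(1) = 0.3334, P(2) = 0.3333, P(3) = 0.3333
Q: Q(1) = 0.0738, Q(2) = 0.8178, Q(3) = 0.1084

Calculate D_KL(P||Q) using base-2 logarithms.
0.8338 bits

D_KL(P||Q) = Σ P(x) log₂(P(x)/Q(x))

Computing term by term:
  P(1)·log₂(P(1)/Q(1)) = 0.3334·log₂(0.3334/0.0738) = 0.72533
  P(2)·log₂(P(2)/Q(2)) = 0.3333·log₂(0.3333/0.8178) = -0.43160
  P(3)·log₂(P(3)/Q(3)) = 0.3333·log₂(0.3333/0.1084) = 0.54010

D_KL(P||Q) = 0.72533 - 0.43160 + 0.54010 = 0.83383 ≈ 0.8338 bits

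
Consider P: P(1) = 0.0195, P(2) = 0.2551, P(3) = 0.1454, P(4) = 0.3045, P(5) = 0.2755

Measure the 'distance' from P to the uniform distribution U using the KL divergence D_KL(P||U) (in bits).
0.2691 bits

U(i) = 1/5 for all i

D_KL(P||U) = Σ P(x) log₂(P(x) / (1/5))
           = Σ P(x) log₂(P(x)) + log₂(5)
           = log₂(5) - H(P)

H(P) = -Σ P(x) log₂(P(x)):
  -P(1)·log₂(P(1)) = -(0.0195)·log₂(0.0195) = 0.11077
  -P(2)·log₂(P(2)) = -(0.2551)·log₂(0.2551) = 0.50277
  -P(3)·log₂(P(3)) = -(0.1454)·log₂(0.1454) = 0.40449
  -P(4)·log₂(P(4)) = -(0.3045)·log₂(0.3045) = 0.52237
  -P(5)·log₂(P(5)) = -(0.2755)·log₂(0.2755) = 0.51240
H(P) = 0.11077 + 0.50277 + 0.40449 + 0.52237 + 0.51240 = 2.05280 bits

log₂(5) = 2.32193 bits

D_KL(P||U) = 2.32193 - 2.05280 = 0.26913 ≈ 0.2691 bits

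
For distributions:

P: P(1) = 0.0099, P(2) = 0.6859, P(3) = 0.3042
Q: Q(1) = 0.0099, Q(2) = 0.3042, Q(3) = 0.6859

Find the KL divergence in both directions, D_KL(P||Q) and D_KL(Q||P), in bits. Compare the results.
D_KL(P||Q) = 0.4477 bits, D_KL(Q||P) = 0.4477 bits. The two directions give exactly the same value for this pair.

D_KL(P||Q) = Σ P(x) log₂(P(x)/Q(x))

Computing term by term:
  P(1)·log₂(P(1)/Q(1)) = 0.0099·log₂(0.0099/0.0099) = 0.00000
  P(2)·log₂(P(2)/Q(2)) = 0.6859·log₂(0.6859/0.3042) = 0.80455
  P(3)·log₂(P(3)/Q(3)) = 0.3042·log₂(0.3042/0.6859) = -0.35682

D_KL(P||Q) = 0.00000 + 0.80455 - 0.35682 = 0.44773 ≈ 0.4477 bits

D_KL(Q||P) = Σ Q(x) log₂(Q(x)/P(x))

Computing term by term:
  Q(1)·log₂(Q(1)/P(1)) = 0.0099·log₂(0.0099/0.0099) = 0.00000
  Q(2)·log₂(Q(2)/P(2)) = 0.3042·log₂(0.3042/0.6859) = -0.35682
  Q(3)·log₂(Q(3)/P(3)) = 0.6859·log₂(0.6859/0.3042) = 0.80455

D_KL(Q||P) = 0.00000 - 0.35682 + 0.80455 = 0.44773 ≈ 0.4477 bits

These ARE equal here. Q is P with outcomes relabeled (Q(2) = P(3), Q(3) = P(2)) by a relabeling that is its own inverse, so the two sums contain exactly the same terms in a different order. This is a special case — KL divergence is not symmetric in general: D_KL(P||Q) ≠ D_KL(Q||P) for most P, Q.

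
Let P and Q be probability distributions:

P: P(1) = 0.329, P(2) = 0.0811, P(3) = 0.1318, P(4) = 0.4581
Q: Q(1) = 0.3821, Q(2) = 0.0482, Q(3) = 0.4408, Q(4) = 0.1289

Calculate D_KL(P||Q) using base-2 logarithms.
0.5983 bits

D_KL(P||Q) = Σ P(x) log₂(P(x)/Q(x))

Computing term by term:
  P(1)·log₂(P(1)/Q(1)) = 0.329·log₂(0.329/0.3821) = -0.07102
  P(2)·log₂(P(2)/Q(2)) = 0.0811·log₂(0.0811/0.0482) = 0.06088
  P(3)·log₂(P(3)/Q(3)) = 0.1318·log₂(0.1318/0.4408) = -0.22957
  P(4)·log₂(P(4)/Q(4)) = 0.4581·log₂(0.4581/0.1289) = 0.83805

D_KL(P||Q) = -0.07102 + 0.06088 - 0.22957 + 0.83805 = 0.59834 ≈ 0.5983 bits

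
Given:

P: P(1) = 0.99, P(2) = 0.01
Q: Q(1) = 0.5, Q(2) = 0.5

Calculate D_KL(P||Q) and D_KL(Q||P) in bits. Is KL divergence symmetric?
D_KL(P||Q) = 0.9192 bits, D_KL(Q||P) = 2.3292 bits. No, KL divergence is not symmetric.

D_KL(P||Q) = Σ P(x) log₂(P(x)/Q(x))

Computing term by term:
  P(1)·log₂(P(1)/Q(1)) = 0.99·log₂(0.99/0.5) = 0.97565
  P(2)·log₂(P(2)/Q(2)) = 0.01·log₂(0.01/0.5) = -0.05644

D_KL(P||Q) = 0.97565 - 0.05644 = 0.91921 ≈ 0.9192 bits

D_KL(Q||P) = Σ Q(x) log₂(Q(x)/P(x))

Computing term by term:
  Q(1)·log₂(Q(1)/P(1)) = 0.5·log₂(0.5/0.99) = -0.49275
  Q(2)·log₂(Q(2)/P(2)) = 0.5·log₂(0.5/0.01) = 2.82193

D_KL(Q||P) = -0.49275 + 2.82193 = 2.32918 ≈ 2.3292 bits

These are NOT equal (difference: 1.4100 bits). KL divergence is asymmetric: D_KL(P||Q) ≠ D_KL(Q||P) in general.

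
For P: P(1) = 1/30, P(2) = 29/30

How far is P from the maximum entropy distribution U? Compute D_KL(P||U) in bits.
0.7892 bits

U(i) = 1/2 for all i

D_KL(P||U) = Σ P(x) log₂(P(x) / (1/2))
           = Σ P(x) log₂(P(x)) + log₂(2)
           = log₂(2) - H(P)

H(P) = -Σ P(x) log₂(P(x)):
  -P(1)·log₂(P(1)) = -(1/30)·log₂(1/30) = 0.16356
  -P(2)·log₂(P(2)) = -(29/30)·log₂(29/30) = 0.04728
H(P) = 0.16356 + 0.04728 = 0.21084 bits

log₂(2) = 1.00000 bits

D_KL(P||U) = 1.00000 - 0.21084 = 0.78916 ≈ 0.7892 bits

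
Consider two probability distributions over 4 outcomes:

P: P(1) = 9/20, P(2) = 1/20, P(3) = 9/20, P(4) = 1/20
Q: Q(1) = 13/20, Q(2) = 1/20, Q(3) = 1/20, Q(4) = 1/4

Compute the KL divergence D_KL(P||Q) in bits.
1.0716 bits

D_KL(P||Q) = Σ P(x) log₂(P(x)/Q(x))

Computing term by term:
  P(1)·log₂(P(1)/Q(1)) = (9/20)·log₂((9/20)/(13/20)) = -0.23873
  P(2)·log₂(P(2)/Q(2)) = (1/20)·log₂((1/20)/(1/20)) = 0.00000
  P(3)·log₂(P(3)/Q(3)) = (9/20)·log₂((9/20)/(1/20)) = 1.42647
  P(4)·log₂(P(4)/Q(4)) = (1/20)·log₂((1/20)/(1/4)) = -0.11610

D_KL(P||Q) = -0.23873 + 0.00000 + 1.42647 - 0.11610 = 1.07164 ≈ 1.0716 bits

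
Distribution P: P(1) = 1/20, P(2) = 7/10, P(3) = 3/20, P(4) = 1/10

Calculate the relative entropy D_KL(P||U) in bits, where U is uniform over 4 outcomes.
0.6810 bits

U(i) = 1/4 for all i

D_KL(P||U) = Σ P(x) log₂(P(x) / (1/4))
           = Σ P(x) log₂(P(x)) + log₂(4)
           = log₂(4) - H(P)

H(P) = -Σ P(x) log₂(P(x)):
  -P(1)·log₂(P(1)) = -(1/20)·log₂(1/20) = 0.21610
  -P(2)·log₂(P(2)) = -(7/10)·log₂(7/10) = 0.36020
  -P(3)·log₂(P(3)) = -(3/20)·log₂(3/20) = 0.41054
  -P(4)·log₂(P(4)) = -(1/10)·log₂(1/10) = 0.33219
H(P) = 0.21610 + 0.36020 + 0.41054 + 0.33219 = 1.31903 bits

log₂(4) = 2.00000 bits

D_KL(P||U) = 2.00000 - 1.31903 = 0.68097 ≈ 0.6810 bits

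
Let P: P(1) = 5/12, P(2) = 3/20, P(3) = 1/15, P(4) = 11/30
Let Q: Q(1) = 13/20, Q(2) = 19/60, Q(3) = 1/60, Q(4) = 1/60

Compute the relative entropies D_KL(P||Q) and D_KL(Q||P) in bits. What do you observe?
D_KL(P||Q) = 1.3394 bits, D_KL(Q||P) = 0.6507 bits. The two directions give different values (D_KL(P||Q) exceeds D_KL(Q||P) by 0.6887 bits): KL divergence is asymmetric.

D_KL(P||Q) = Σ P(x) log₂(P(x)/Q(x))

Computing term by term:
  P(1)·log₂(P(1)/Q(1)) = (5/12)·log₂((5/12)/(13/20)) = -0.26731
  P(2)·log₂(P(2)/Q(2)) = (3/20)·log₂((3/20)/(19/60)) = -0.16170
  P(3)·log₂(P(3)/Q(3)) = (1/15)·log₂((1/15)/(1/60)) = 0.13333
  P(4)·log₂(P(4)/Q(4)) = (11/30)·log₂((11/30)/(1/60)) = 1.63512

D_KL(P||Q) = -0.26731 - 0.16170 + 0.13333 + 1.63512 = 1.33944 ≈ 1.3394 bits

D_KL(Q||P) = Σ Q(x) log₂(Q(x)/P(x))

Computing term by term:
  Q(1)·log₂(Q(1)/P(1)) = (13/20)·log₂((13/20)/(5/12)) = 0.41700
  Q(2)·log₂(Q(2)/P(2)) = (19/60)·log₂((19/60)/(3/20)) = 0.34137
  Q(3)·log₂(Q(3)/P(3)) = (1/60)·log₂((1/60)/(1/15)) = -0.03333
  Q(4)·log₂(Q(4)/P(4)) = (1/60)·log₂((1/60)/(11/30)) = -0.07432

D_KL(Q||P) = 0.41700 + 0.34137 - 0.03333 - 0.07432 = 0.65072 ≈ 0.6507 bits

These are NOT equal (difference: 0.6887 bits). KL divergence is asymmetric: D_KL(P||Q) ≠ D_KL(Q||P) in general.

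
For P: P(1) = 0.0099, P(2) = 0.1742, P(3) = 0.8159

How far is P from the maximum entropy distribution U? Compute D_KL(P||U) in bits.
0.8404 bits

U(i) = 1/3 for all i

D_KL(P||U) = Σ P(x) log₂(P(x) / (1/3))
           = Σ P(x) log₂(P(x)) + log₂(3)
           = log₂(3) - H(P)

H(P) = -Σ P(x) log₂(P(x)):
  -P(1)·log₂(P(1)) = -(0.0099)·log₂(0.0099) = 0.06592
  -P(2)·log₂(P(2)) = -(0.1742)·log₂(0.1742) = 0.43919
  -P(3)·log₂(P(3)) = -(0.8159)·log₂(0.8159) = 0.23950
H(P) = 0.06592 + 0.43919 + 0.23950 = 0.74461 bits

log₂(3) = 1.58496 bits

D_KL(P||U) = 1.58496 - 0.74461 = 0.84035 ≈ 0.8404 bits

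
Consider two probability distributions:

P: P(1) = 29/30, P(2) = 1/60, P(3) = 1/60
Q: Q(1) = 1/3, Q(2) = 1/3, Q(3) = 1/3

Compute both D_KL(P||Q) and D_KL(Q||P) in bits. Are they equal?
D_KL(P||Q) = 1.3408 bits, D_KL(Q||P) = 2.3693 bits. No, they are not equal.

D_KL(P||Q) = Σ P(x) log₂(P(x)/Q(x))

Computing term by term:
  P(1)·log₂(P(1)/Q(1)) = (29/30)·log₂((29/30)/(1/3)) = 1.48485
  P(2)·log₂(P(2)/Q(2)) = (1/60)·log₂((1/60)/(1/3)) = -0.07203
  P(3)·log₂(P(3)/Q(3)) = (1/60)·log₂((1/60)/(1/3)) = -0.07203

D_KL(P||Q) = 1.48485 - 0.07203 - 0.07203 = 1.34079 ≈ 1.3408 bits

D_KL(Q||P) = Σ Q(x) log₂(Q(x)/P(x))

Computing term by term:
  Q(1)·log₂(Q(1)/P(1)) = (1/3)·log₂((1/3)/(29/30)) = -0.51202
  Q(2)·log₂(Q(2)/P(2)) = (1/3)·log₂((1/3)/(1/60)) = 1.44064
  Q(3)·log₂(Q(3)/P(3)) = (1/3)·log₂((1/3)/(1/60)) = 1.44064

D_KL(Q||P) = -0.51202 + 1.44064 + 1.44064 = 2.36926 ≈ 2.3693 bits

These are NOT equal (difference: 1.0285 bits). KL divergence is asymmetric: D_KL(P||Q) ≠ D_KL(Q||P) in general.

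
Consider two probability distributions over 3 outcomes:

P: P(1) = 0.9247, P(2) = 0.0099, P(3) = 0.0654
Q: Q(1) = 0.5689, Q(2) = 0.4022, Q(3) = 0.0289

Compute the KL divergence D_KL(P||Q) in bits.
0.6722 bits

D_KL(P||Q) = Σ P(x) log₂(P(x)/Q(x))

Computing term by term:
  P(1)·log₂(P(1)/Q(1)) = 0.9247·log₂(0.9247/0.5689) = 0.64804
  P(2)·log₂(P(2)/Q(2)) = 0.0099·log₂(0.0099/0.4022) = -0.05291
  P(3)·log₂(P(3)/Q(3)) = 0.0654·log₂(0.0654/0.0289) = 0.07706

D_KL(P||Q) = 0.64804 - 0.05291 + 0.07706 = 0.67219 ≈ 0.6722 bits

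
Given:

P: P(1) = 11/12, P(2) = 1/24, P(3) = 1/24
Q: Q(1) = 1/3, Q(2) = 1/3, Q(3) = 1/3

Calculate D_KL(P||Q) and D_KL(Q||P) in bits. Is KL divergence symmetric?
D_KL(P||Q) = 1.0878 bits, D_KL(Q||P) = 1.5135 bits. No, KL divergence is not symmetric.

D_KL(P||Q) = Σ P(x) log₂(P(x)/Q(x))

Computing term by term:
  P(1)·log₂(P(1)/Q(1)) = (11/12)·log₂((11/12)/(1/3)) = 1.33781
  P(2)·log₂(P(2)/Q(2)) = (1/24)·log₂((1/24)/(1/3)) = -0.12500
  P(3)·log₂(P(3)/Q(3)) = (1/24)·log₂((1/24)/(1/3)) = -0.12500

D_KL(P||Q) = 1.33781 - 0.12500 - 0.12500 = 1.08781 ≈ 1.0878 bits

D_KL(Q||P) = Σ Q(x) log₂(Q(x)/P(x))

Computing term by term:
  Q(1)·log₂(Q(1)/P(1)) = (1/3)·log₂((1/3)/(11/12)) = -0.48648
  Q(2)·log₂(Q(2)/P(2)) = (1/3)·log₂((1/3)/(1/24)) = 1.00000
  Q(3)·log₂(Q(3)/P(3)) = (1/3)·log₂((1/3)/(1/24)) = 1.00000

D_KL(Q||P) = -0.48648 + 1.00000 + 1.00000 = 1.51352 ≈ 1.5135 bits

These are NOT equal (difference: 0.4257 bits). KL divergence is asymmetric: D_KL(P||Q) ≠ D_KL(Q||P) in general.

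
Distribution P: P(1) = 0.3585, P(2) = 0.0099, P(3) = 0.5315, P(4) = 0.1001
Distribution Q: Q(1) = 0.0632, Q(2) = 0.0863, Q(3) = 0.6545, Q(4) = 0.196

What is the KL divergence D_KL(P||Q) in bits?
0.6101 bits

D_KL(P||Q) = Σ P(x) log₂(P(x)/Q(x))

Computing term by term:
  P(1)·log₂(P(1)/Q(1)) = 0.3585·log₂(0.3585/0.0632) = 0.89768
  P(2)·log₂(P(2)/Q(2)) = 0.0099·log₂(0.0099/0.0863) = -0.03093
  P(3)·log₂(P(3)/Q(3)) = 0.5315·log₂(0.5315/0.6545) = -0.15962
  P(4)·log₂(P(4)/Q(4)) = 0.1001·log₂(0.1001/0.196) = -0.09704

D_KL(P||Q) = 0.89768 - 0.03093 - 0.15962 - 0.09704 = 0.61009 ≈ 0.6101 bits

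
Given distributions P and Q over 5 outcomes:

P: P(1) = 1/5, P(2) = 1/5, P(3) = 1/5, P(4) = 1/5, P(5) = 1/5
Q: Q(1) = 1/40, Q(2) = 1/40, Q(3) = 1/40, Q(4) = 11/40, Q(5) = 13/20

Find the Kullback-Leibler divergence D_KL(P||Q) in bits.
1.3680 bits

D_KL(P||Q) = Σ P(x) log₂(P(x)/Q(x))

Computing term by term:
  P(1)·log₂(P(1)/Q(1)) = (1/5)·log₂((1/5)/(1/40)) = 0.60000
  P(2)·log₂(P(2)/Q(2)) = (1/5)·log₂((1/5)/(1/40)) = 0.60000
  P(3)·log₂(P(3)/Q(3)) = (1/5)·log₂((1/5)/(1/40)) = 0.60000
  P(4)·log₂(P(4)/Q(4)) = (1/5)·log₂((1/5)/(11/40)) = -0.09189
  P(5)·log₂(P(5)/Q(5)) = (1/5)·log₂((1/5)/(13/20)) = -0.34009

D_KL(P||Q) = 0.60000 + 0.60000 + 0.60000 - 0.09189 - 0.34009 = 1.36802 ≈ 1.3680 bits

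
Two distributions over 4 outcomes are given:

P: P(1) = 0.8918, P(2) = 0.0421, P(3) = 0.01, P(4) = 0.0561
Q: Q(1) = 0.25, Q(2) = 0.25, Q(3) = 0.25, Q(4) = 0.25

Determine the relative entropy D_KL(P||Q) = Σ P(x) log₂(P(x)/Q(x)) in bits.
1.3607 bits

D_KL(P||Q) = Σ P(x) log₂(P(x)/Q(x))

Computing term by term:
  P(1)·log₂(P(1)/Q(1)) = 0.8918·log₂(0.8918/0.25) = 1.63627
  P(2)·log₂(P(2)/Q(2)) = 0.0421·log₂(0.0421/0.25) = -0.10820
  P(3)·log₂(P(3)/Q(3)) = 0.01·log₂(0.01/0.25) = -0.04644
  P(4)·log₂(P(4)/Q(4)) = 0.0561·log₂(0.0561/0.25) = -0.12094

D_KL(P||Q) = 1.63627 - 0.10820 - 0.04644 - 0.12094 = 1.36069 ≈ 1.3607 bits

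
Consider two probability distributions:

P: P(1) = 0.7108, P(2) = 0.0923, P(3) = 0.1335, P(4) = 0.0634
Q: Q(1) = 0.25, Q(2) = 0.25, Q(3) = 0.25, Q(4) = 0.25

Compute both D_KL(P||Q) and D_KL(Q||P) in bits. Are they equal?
D_KL(P||Q) = 0.6925 bits, D_KL(Q||P) = 0.7036 bits. No, they are not equal.

D_KL(P||Q) = Σ P(x) log₂(P(x)/Q(x))

Computing term by term:
  P(1)·log₂(P(1)/Q(1)) = 0.7108·log₂(0.7108/0.25) = 1.07154
  P(2)·log₂(P(2)/Q(2)) = 0.0923·log₂(0.0923/0.25) = -0.13268
  P(3)·log₂(P(3)/Q(3)) = 0.1335·log₂(0.1335/0.25) = -0.12083
  P(4)·log₂(P(4)/Q(4)) = 0.0634·log₂(0.0634/0.25) = -0.12549

D_KL(P||Q) = 1.07154 - 0.13268 - 0.12083 - 0.12549 = 0.69254 ≈ 0.6925 bits

D_KL(Q||P) = Σ Q(x) log₂(Q(x)/P(x))

Computing term by term:
  Q(1)·log₂(Q(1)/P(1)) = 0.25·log₂(0.25/0.7108) = -0.37688
  Q(2)·log₂(Q(2)/P(2)) = 0.25·log₂(0.25/0.0923) = 0.35938
  Q(3)·log₂(Q(3)/P(3)) = 0.25·log₂(0.25/0.1335) = 0.22627
  Q(4)·log₂(Q(4)/P(4)) = 0.25·log₂(0.25/0.0634) = 0.49484

D_KL(Q||P) = -0.37688 + 0.35938 + 0.22627 + 0.49484 = 0.70361 ≈ 0.7036 bits

These are NOT equal (difference: 0.0111 bits). KL divergence is asymmetric: D_KL(P||Q) ≠ D_KL(Q||P) in general.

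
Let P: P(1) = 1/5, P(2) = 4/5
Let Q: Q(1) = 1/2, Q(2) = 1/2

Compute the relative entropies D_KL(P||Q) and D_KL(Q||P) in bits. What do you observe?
D_KL(P||Q) = 0.2781 bits, D_KL(Q||P) = 0.3219 bits. The two directions give different values (D_KL(Q||P) exceeds D_KL(P||Q) by 0.0438 bits): KL divergence is asymmetric.

D_KL(P||Q) = Σ P(x) log₂(P(x)/Q(x))

Computing term by term:
  P(1)·log₂(P(1)/Q(1)) = (1/5)·log₂((1/5)/(1/2)) = -0.26439
  P(2)·log₂(P(2)/Q(2)) = (4/5)·log₂((4/5)/(1/2)) = 0.54246

D_KL(P||Q) = -0.26439 + 0.54246 = 0.27807 ≈ 0.2781 bits

D_KL(Q||P) = Σ Q(x) log₂(Q(x)/P(x))

Computing term by term:
  Q(1)·log₂(Q(1)/P(1)) = (1/2)·log₂((1/2)/(1/5)) = 0.66096
  Q(2)·log₂(Q(2)/P(2)) = (1/2)·log₂((1/2)/(4/5)) = -0.33904

D_KL(Q||P) = 0.66096 - 0.33904 = 0.32192 ≈ 0.3219 bits

These are NOT equal (difference: 0.0438 bits). KL divergence is asymmetric: D_KL(P||Q) ≠ D_KL(Q||P) in general.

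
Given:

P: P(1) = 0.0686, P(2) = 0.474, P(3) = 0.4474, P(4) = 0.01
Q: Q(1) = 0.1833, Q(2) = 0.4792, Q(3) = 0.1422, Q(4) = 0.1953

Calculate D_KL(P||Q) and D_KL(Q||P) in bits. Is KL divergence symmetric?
D_KL(P||Q) = 0.5922 bits, D_KL(Q||P) = 0.8697 bits. No, KL divergence is not symmetric.

D_KL(P||Q) = Σ P(x) log₂(P(x)/Q(x))

Computing term by term:
  P(1)·log₂(P(1)/Q(1)) = 0.0686·log₂(0.0686/0.1833) = -0.09727
  P(2)·log₂(P(2)/Q(2)) = 0.474·log₂(0.474/0.4792) = -0.00746
  P(3)·log₂(P(3)/Q(3)) = 0.4474·log₂(0.4474/0.1422) = 0.73984
  P(4)·log₂(P(4)/Q(4)) = 0.01·log₂(0.01/0.1953) = -0.04288

D_KL(P||Q) = -0.09727 - 0.00746 + 0.73984 - 0.04288 = 0.59223 ≈ 0.5922 bits

D_KL(Q||P) = Σ Q(x) log₂(Q(x)/P(x))

Computing term by term:
  Q(1)·log₂(Q(1)/P(1)) = 0.1833·log₂(0.1833/0.0686) = 0.25991
  Q(2)·log₂(Q(2)/P(2)) = 0.4792·log₂(0.4792/0.474) = 0.00754
  Q(3)·log₂(Q(3)/P(3)) = 0.1422·log₂(0.1422/0.4474) = -0.23515
  Q(4)·log₂(Q(4)/P(4)) = 0.1953·log₂(0.1953/0.01) = 0.83737

D_KL(Q||P) = 0.25991 + 0.00754 - 0.23515 + 0.83737 = 0.86967 ≈ 0.8697 bits

These are NOT equal (difference: 0.2775 bits). KL divergence is asymmetric: D_KL(P||Q) ≠ D_KL(Q||P) in general.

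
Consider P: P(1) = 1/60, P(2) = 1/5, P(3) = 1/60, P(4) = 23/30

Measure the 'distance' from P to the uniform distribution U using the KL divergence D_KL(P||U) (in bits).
1.0448 bits

U(i) = 1/4 for all i

D_KL(P||U) = Σ P(x) log₂(P(x) / (1/4))
           = Σ P(x) log₂(P(x)) + log₂(4)
           = log₂(4) - H(P)

H(P) = -Σ P(x) log₂(P(x)):
  -P(1)·log₂(P(1)) = -(1/60)·log₂(1/60) = 0.09845
  -P(2)·log₂(P(2)) = -(1/5)·log₂(1/5) = 0.46439
  -P(3)·log₂(P(3)) = -(1/60)·log₂(1/60) = 0.09845
  -P(4)·log₂(P(4)) = -(23/30)·log₂(23/30) = 0.29389
H(P) = 0.09845 + 0.46439 + 0.09845 + 0.29389 = 0.95518 bits

log₂(4) = 2.00000 bits

D_KL(P||U) = 2.00000 - 0.95518 = 1.04482 ≈ 1.0448 bits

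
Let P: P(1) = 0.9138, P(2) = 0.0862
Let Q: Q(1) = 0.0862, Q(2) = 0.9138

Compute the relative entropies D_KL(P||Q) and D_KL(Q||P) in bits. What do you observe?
D_KL(P||Q) = 2.8189 bits, D_KL(Q||P) = 2.8189 bits. The two directions give the same value here, because Q is a self-inverse relabeling of P; in general KL divergence is asymmetric.

D_KL(P||Q) = Σ P(x) log₂(P(x)/Q(x))

Computing term by term:
  P(1)·log₂(P(1)/Q(1)) = 0.9138·log₂(0.9138/0.0862) = 3.11251
  P(2)·log₂(P(2)/Q(2)) = 0.0862·log₂(0.0862/0.9138) = -0.29361

D_KL(P||Q) = 3.11251 - 0.29361 = 2.81890 ≈ 2.8189 bits

D_KL(Q||P) = Σ Q(x) log₂(Q(x)/P(x))

Computing term by term:
  Q(1)·log₂(Q(1)/P(1)) = 0.0862·log₂(0.0862/0.9138) = -0.29361
  Q(2)·log₂(Q(2)/P(2)) = 0.9138·log₂(0.9138/0.0862) = 3.11251

D_KL(Q||P) = -0.29361 + 3.11251 = 2.81890 ≈ 2.8189 bits

These ARE equal here. Q is P with outcomes relabeled (Q(1) = P(2), Q(2) = P(1)) by a relabeling that is its own inverse, so the two sums contain exactly the same terms in a different order. This is a special case — KL divergence is not symmetric in general: D_KL(P||Q) ≠ D_KL(Q||P) for most P, Q.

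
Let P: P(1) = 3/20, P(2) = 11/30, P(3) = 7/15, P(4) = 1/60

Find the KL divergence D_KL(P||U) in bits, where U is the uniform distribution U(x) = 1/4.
0.4472 bits

U(i) = 1/4 for all i

D_KL(P||U) = Σ P(x) log₂(P(x) / (1/4))
           = Σ P(x) log₂(P(x)) + log₂(4)
           = log₂(4) - H(P)

H(P) = -Σ P(x) log₂(P(x)):
  -P(1)·log₂(P(1)) = -(3/20)·log₂(3/20) = 0.41054
  -P(2)·log₂(P(2)) = -(11/30)·log₂(11/30) = 0.53073
  -P(3)·log₂(P(3)) = -(7/15)·log₂(7/15) = 0.51312
  -P(4)·log₂(P(4)) = -(1/60)·log₂(1/60) = 0.09845
H(P) = 0.41054 + 0.53073 + 0.51312 + 0.09845 = 1.55284 bits

log₂(4) = 2.00000 bits

D_KL(P||U) = 2.00000 - 1.55284 = 0.44716 ≈ 0.4472 bits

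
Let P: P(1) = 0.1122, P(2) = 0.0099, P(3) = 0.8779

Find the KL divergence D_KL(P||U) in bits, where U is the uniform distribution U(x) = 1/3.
1.0000 bits

U(i) = 1/3 for all i

D_KL(P||U) = Σ P(x) log₂(P(x) / (1/3))
           = Σ P(x) log₂(P(x)) + log₂(3)
           = log₂(3) - H(P)

H(P) = -Σ P(x) log₂(P(x)):
  -P(1)·log₂(P(1)) = -(0.1122)·log₂(0.1122) = 0.35409
  -P(2)·log₂(P(2)) = -(0.0099)·log₂(0.0099) = 0.06592
  -P(3)·log₂(P(3)) = -(0.8779)·log₂(0.8779) = 0.16493
H(P) = 0.35409 + 0.06592 + 0.16493 = 0.58494 bits

log₂(3) = 1.58496 bits

D_KL(P||U) = 1.58496 - 0.58494 = 1.00002 ≈ 1.0000 bits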